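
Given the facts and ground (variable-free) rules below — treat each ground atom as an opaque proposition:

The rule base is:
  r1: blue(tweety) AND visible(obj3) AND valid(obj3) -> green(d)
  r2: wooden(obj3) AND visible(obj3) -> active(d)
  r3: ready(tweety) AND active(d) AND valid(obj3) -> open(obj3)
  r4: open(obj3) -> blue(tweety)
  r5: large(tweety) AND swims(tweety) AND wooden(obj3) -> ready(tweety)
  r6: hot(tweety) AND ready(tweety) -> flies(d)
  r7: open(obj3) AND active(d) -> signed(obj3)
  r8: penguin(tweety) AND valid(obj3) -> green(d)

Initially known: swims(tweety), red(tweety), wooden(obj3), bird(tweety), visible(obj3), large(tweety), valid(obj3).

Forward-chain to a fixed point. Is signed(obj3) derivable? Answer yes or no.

Round 1 — r2, r5, derive active(d), ready(tweety).
Round 2 — r3, derive open(obj3).
Round 3 — r4, r7, derive blue(tweety), signed(obj3).
Round 4 — r1, derive green(d).
signed(obj3) appears in round 3, so it is derivable.

yes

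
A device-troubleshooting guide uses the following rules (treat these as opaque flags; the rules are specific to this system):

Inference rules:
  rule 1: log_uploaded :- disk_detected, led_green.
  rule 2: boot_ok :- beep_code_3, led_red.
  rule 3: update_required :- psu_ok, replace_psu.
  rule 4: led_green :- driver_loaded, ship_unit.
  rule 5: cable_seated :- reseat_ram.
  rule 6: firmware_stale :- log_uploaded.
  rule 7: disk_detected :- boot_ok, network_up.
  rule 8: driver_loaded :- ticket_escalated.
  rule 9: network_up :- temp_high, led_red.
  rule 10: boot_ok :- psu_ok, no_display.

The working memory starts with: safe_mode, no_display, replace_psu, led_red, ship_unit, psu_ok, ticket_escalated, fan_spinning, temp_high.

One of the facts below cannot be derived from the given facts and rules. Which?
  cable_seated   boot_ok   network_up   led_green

cable_seated

Round 1: rule 3 [update_required :- psu_ok, replace_psu.]; rule 8 [driver_loaded :- ticket_escalated.]; rule 9 [network_up :- temp_high, led_red.]; rule 10 [boot_ok :- psu_ok, no_display.]. New: update_required, driver_loaded, network_up, boot_ok.
Round 2: rule 4 [led_green :- driver_loaded, ship_unit.]; rule 7 [disk_detected :- boot_ok, network_up.]. New: led_green, disk_detected.
Round 3: rule 1 [log_uploaded :- disk_detected, led_green.]. New: log_uploaded.
Round 4: rule 6 [firmware_stale :- log_uploaded.]. New: firmware_stale.
Derived: boot_ok (round 1), led_green (round 2), network_up (round 1). cable_seated never appears in any round.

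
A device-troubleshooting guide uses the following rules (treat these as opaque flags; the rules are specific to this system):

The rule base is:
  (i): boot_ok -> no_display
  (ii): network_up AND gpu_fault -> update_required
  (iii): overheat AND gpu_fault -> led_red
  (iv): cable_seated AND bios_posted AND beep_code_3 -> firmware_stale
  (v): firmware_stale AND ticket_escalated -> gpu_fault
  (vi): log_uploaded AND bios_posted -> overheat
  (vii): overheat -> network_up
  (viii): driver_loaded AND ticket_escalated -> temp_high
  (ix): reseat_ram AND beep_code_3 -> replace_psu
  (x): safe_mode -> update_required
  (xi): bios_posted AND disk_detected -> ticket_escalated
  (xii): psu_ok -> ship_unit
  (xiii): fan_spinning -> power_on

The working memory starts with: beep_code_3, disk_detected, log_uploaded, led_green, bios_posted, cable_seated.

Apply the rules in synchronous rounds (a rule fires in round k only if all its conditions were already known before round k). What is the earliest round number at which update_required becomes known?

3

[1] (iv) [cable_seated AND bios_posted AND beep_code_3 -> firmware_stale]; (vi) [log_uploaded AND bios_posted -> overheat]; (xi) [bios_posted AND disk_detected -> ticket_escalated]. ⇒ new: firmware_stale, overheat, ticket_escalated.
[2] (v) [firmware_stale AND ticket_escalated -> gpu_fault]; (vii) [overheat -> network_up]. ⇒ new: gpu_fault, network_up.
[3] (ii) [network_up AND gpu_fault -> update_required]; (iii) [overheat AND gpu_fault -> led_red]. ⇒ new: update_required, led_red.
update_required first appears in round 3.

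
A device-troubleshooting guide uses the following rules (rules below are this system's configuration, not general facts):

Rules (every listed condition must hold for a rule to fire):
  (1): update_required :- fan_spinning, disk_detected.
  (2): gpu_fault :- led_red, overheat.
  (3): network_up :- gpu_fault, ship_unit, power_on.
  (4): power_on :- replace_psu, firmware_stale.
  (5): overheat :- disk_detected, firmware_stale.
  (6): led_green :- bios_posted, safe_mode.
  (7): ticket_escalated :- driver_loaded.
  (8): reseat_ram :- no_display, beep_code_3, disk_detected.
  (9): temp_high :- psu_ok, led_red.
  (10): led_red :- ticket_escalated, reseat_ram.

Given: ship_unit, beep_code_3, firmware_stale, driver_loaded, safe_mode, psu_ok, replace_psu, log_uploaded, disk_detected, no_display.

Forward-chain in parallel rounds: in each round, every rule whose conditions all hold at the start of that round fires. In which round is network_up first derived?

Round 1 fires (4), (5), (7), (8), giving power_on, overheat, ticket_escalated, reseat_ram.
Round 2 fires (10), giving led_red.
Round 3 fires (2), (9), giving gpu_fault, temp_high.
Round 4 fires (3), giving network_up.
network_up first appears in round 4.

4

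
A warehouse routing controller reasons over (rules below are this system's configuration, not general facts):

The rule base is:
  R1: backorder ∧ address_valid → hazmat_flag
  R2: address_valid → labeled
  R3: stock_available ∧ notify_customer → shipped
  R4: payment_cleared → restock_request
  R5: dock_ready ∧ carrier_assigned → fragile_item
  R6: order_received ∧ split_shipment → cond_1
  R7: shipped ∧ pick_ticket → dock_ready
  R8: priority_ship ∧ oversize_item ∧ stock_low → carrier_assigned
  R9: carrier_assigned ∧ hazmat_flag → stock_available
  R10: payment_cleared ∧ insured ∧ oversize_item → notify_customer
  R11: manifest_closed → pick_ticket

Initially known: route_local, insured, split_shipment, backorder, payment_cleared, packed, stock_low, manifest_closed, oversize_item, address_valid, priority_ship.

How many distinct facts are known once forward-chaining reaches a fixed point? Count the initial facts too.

Round 1 fires R1, R2, R4, R8, R10, R11, giving hazmat_flag, labeled, restock_request, carrier_assigned, notify_customer, pick_ticket.
Round 2 fires R9, giving stock_available.
Round 3 fires R3, giving shipped.
Round 4 fires R7, giving dock_ready.
Round 5 fires R5, giving fragile_item.
Closure: {address_valid, backorder, carrier_assigned, dock_ready, fragile_item, hazmat_flag, insured, labeled, manifest_closed, notify_customer, oversize_item, packed, payment_cleared, pick_ticket, priority_ship, restock_request, route_local, shipped, split_shipment, stock_available, stock_low} — 21 facts.

21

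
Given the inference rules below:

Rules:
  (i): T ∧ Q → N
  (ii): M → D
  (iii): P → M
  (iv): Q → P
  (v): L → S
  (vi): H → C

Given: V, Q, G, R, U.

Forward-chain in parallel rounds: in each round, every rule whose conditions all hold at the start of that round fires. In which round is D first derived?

3

[1] (iv) [Q → P]. ⇒ new: P.
[2] (iii) [P → M]. ⇒ new: M.
[3] (ii) [M → D]. ⇒ new: D.
D first appears in round 3.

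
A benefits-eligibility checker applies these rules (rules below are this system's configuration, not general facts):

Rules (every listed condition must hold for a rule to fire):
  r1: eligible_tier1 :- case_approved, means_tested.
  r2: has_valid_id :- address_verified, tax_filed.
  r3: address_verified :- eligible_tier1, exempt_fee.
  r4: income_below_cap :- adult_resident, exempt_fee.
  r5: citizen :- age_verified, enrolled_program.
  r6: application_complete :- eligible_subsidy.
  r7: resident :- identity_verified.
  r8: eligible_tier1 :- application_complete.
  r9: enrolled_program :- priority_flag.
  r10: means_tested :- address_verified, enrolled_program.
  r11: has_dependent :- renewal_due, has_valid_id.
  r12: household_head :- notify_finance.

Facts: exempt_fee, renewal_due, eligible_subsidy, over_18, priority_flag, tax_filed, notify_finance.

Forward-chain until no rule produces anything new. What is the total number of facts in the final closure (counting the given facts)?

Round 1: r6 [application_complete :- eligible_subsidy.]; r9 [enrolled_program :- priority_flag.]; r12 [household_head :- notify_finance.]. Adds application_complete, enrolled_program, household_head.
Round 2: r8 [eligible_tier1 :- application_complete.]. Adds eligible_tier1.
Round 3: r3 [address_verified :- eligible_tier1, exempt_fee.]. Adds address_verified.
Round 4: r2 [has_valid_id :- address_verified, tax_filed.]; r10 [means_tested :- address_verified, enrolled_program.]. Adds has_valid_id, means_tested.
Round 5: r11 [has_dependent :- renewal_due, has_valid_id.]. Adds has_dependent.
Closure: {address_verified, application_complete, eligible_subsidy, eligible_tier1, enrolled_program, exempt_fee, has_dependent, has_valid_id, household_head, means_tested, notify_finance, over_18, priority_flag, renewal_due, tax_filed} — 15 facts.

15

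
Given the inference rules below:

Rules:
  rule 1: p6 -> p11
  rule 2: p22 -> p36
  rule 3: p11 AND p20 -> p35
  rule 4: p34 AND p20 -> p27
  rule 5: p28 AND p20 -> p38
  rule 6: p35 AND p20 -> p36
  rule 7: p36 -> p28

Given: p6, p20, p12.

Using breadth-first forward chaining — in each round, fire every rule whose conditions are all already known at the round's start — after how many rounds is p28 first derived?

4

Round 1 — rule 1, derive p11.
Round 2 — rule 3, derive p35.
Round 3 — rule 6, derive p36.
Round 4 — rule 7, derive p28.
p28 first appears in round 4.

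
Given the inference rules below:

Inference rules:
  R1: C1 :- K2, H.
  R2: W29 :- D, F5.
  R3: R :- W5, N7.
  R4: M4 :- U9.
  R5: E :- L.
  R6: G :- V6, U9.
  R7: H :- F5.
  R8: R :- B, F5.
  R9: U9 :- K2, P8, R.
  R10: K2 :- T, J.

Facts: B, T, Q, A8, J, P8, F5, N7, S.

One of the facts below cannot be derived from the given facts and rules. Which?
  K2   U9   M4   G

Round 1 — R7, R8, R10, derive H, R, K2.
Round 2 — R1, R9, derive C1, U9.
Round 3 — R4, derive M4.
Derived: K2 (round 1), M4 (round 3), U9 (round 2). G never appears in any round.

G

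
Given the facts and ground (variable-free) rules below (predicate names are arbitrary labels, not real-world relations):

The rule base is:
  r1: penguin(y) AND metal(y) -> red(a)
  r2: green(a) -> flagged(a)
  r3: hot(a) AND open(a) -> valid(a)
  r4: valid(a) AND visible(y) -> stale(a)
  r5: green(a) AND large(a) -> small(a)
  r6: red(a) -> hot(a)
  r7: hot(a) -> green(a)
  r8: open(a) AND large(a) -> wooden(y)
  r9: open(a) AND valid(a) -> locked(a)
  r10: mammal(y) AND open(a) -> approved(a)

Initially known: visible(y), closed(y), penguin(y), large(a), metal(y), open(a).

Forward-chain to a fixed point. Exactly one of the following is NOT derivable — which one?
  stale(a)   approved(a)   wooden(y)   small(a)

Round 1 — r1, r8, derive red(a), wooden(y).
Round 2 — r6, derive hot(a).
Round 3 — r3, r7, derive valid(a), green(a).
Round 4 — r2, r4, r5, r9, derive flagged(a), stale(a), small(a), locked(a).
Derived: wooden(y) (round 1), stale(a) (round 4), small(a) (round 4). approved(a) never appears in any round.

approved(a)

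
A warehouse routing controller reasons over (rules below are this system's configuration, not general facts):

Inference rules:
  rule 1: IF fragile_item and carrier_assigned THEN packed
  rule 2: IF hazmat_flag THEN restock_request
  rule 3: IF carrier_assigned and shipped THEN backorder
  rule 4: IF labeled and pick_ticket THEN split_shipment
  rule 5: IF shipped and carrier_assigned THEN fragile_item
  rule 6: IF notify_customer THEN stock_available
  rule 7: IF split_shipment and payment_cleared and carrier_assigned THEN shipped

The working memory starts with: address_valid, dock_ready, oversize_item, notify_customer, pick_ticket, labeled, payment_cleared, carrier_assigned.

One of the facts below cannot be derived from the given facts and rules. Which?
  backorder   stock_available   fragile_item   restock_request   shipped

restock_request

Round 1 fires rule 4, rule 6, giving split_shipment, stock_available.
Round 2 fires rule 7, giving shipped.
Round 3 fires rule 3, rule 5, giving backorder, fragile_item.
Round 4 fires rule 1, giving packed.
Derived: shipped (round 2), fragile_item (round 3), stock_available (round 1), backorder (round 3). restock_request never appears in any round.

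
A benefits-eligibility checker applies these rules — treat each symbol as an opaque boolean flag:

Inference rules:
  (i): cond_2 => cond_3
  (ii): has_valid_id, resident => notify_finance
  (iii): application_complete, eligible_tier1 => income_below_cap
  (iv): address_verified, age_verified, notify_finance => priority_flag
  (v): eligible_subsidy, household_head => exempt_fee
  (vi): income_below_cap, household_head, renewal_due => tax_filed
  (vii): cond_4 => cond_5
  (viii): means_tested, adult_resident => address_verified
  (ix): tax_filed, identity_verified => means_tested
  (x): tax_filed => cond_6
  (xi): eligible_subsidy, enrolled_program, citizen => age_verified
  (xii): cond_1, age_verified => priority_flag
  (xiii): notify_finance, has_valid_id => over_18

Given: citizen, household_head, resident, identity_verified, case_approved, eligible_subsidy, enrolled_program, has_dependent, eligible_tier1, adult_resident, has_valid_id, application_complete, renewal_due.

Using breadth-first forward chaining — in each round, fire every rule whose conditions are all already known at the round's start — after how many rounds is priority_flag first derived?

5

Round 1 — (ii), (iii), (v), (xi), derive notify_finance, income_below_cap, exempt_fee, age_verified.
Round 2 — (vi), (xiii), derive tax_filed, over_18.
Round 3 — (ix), (x), derive means_tested, cond_6.
Round 4 — (viii), derive address_verified.
Round 5 — (iv), derive priority_flag.
priority_flag first appears in round 5.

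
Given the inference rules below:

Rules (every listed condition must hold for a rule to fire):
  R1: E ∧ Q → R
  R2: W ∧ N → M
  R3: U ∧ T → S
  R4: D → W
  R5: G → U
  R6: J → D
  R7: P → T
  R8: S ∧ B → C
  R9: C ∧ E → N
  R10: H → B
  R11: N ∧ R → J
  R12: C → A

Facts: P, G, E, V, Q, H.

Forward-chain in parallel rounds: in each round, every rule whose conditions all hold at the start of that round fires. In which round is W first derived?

7

Round 1: R1 [E ∧ Q → R]; R5 [G → U]; R7 [P → T]; R10 [H → B]. New: R, U, T, B.
Round 2: R3 [U ∧ T → S]. New: S.
Round 3: R8 [S ∧ B → C]. New: C.
Round 4: R9 [C ∧ E → N]; R12 [C → A]. New: N, A.
Round 5: R11 [N ∧ R → J]. New: J.
Round 6: R6 [J → D]. New: D.
Round 7: R4 [D → W]. New: W.
W first appears in round 7.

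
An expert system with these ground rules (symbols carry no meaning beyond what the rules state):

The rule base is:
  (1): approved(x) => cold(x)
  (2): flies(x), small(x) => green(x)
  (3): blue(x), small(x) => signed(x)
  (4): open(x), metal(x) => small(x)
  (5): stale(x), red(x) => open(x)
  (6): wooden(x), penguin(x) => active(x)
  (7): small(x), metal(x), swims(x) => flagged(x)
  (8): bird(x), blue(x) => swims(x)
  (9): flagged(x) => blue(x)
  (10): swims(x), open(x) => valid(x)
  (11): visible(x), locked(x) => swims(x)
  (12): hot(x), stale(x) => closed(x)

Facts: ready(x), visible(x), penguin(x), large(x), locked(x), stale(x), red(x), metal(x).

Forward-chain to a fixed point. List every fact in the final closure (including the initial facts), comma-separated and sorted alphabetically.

Round 1 — (5), (11), derive open(x), swims(x).
Round 2 — (4), (10), derive small(x), valid(x).
Round 3 — (7), derive flagged(x).
Round 4 — (9), derive blue(x).
Round 5 — (3), derive signed(x).

blue(x), flagged(x), large(x), locked(x), metal(x), open(x), penguin(x), ready(x), red(x), signed(x), small(x), stale(x), swims(x), valid(x), visible(x)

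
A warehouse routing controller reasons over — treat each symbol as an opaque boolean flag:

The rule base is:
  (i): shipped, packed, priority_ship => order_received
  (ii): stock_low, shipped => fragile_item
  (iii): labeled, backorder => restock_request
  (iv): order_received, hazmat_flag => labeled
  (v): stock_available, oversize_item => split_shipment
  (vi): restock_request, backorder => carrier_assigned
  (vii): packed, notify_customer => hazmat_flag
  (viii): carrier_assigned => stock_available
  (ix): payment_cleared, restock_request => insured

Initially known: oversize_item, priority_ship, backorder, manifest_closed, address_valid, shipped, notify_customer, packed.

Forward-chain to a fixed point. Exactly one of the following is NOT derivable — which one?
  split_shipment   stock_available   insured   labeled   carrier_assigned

insured

Round 1: (i) [shipped, packed, priority_ship => order_received]; (vii) [packed, notify_customer => hazmat_flag]. New: order_received, hazmat_flag.
Round 2: (iv) [order_received, hazmat_flag => labeled]. New: labeled.
Round 3: (iii) [labeled, backorder => restock_request]. New: restock_request.
Round 4: (vi) [restock_request, backorder => carrier_assigned]. New: carrier_assigned.
Round 5: (viii) [carrier_assigned => stock_available]. New: stock_available.
Round 6: (v) [stock_available, oversize_item => split_shipment]. New: split_shipment.
Derived: carrier_assigned (round 4), labeled (round 2), stock_available (round 5), split_shipment (round 6). insured never appears in any round.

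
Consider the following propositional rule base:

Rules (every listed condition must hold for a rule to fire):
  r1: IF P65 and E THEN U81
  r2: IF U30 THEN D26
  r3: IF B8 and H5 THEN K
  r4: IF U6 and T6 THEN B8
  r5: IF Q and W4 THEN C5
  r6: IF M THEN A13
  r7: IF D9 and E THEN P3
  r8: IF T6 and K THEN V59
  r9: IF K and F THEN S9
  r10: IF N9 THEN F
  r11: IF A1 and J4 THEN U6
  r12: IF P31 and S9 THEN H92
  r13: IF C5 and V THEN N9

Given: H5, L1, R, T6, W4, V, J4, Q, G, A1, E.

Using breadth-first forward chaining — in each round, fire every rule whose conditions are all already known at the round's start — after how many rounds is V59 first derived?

Round 1: r5 [IF Q and W4 THEN C5]; r11 [IF A1 and J4 THEN U6]. New: C5, U6.
Round 2: r4 [IF U6 and T6 THEN B8]; r13 [IF C5 and V THEN N9]. New: B8, N9.
Round 3: r3 [IF B8 and H5 THEN K]; r10 [IF N9 THEN F]. New: K, F.
Round 4: r8 [IF T6 and K THEN V59]; r9 [IF K and F THEN S9]. New: V59, S9.
V59 first appears in round 4.

4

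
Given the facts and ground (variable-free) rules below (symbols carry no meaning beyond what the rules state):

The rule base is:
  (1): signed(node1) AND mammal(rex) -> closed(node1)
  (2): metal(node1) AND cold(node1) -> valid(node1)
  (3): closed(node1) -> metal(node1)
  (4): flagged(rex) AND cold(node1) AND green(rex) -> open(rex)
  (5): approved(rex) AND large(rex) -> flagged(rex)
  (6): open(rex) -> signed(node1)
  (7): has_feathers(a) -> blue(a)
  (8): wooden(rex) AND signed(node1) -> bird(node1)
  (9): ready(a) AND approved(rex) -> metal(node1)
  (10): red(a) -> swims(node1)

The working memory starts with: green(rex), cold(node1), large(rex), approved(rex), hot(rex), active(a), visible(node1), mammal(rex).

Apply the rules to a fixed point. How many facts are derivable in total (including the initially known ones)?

[1] (5) [approved(rex) AND large(rex) -> flagged(rex)]. ⇒ new: flagged(rex).
[2] (4) [flagged(rex) AND cold(node1) AND green(rex) -> open(rex)]. ⇒ new: open(rex).
[3] (6) [open(rex) -> signed(node1)]. ⇒ new: signed(node1).
[4] (1) [signed(node1) AND mammal(rex) -> closed(node1)]. ⇒ new: closed(node1).
[5] (3) [closed(node1) -> metal(node1)]. ⇒ new: metal(node1).
[6] (2) [metal(node1) AND cold(node1) -> valid(node1)]. ⇒ new: valid(node1).
Closure: {active(a), approved(rex), closed(node1), cold(node1), flagged(rex), green(rex), hot(rex), large(rex), mammal(rex), metal(node1), open(rex), signed(node1), valid(node1), visible(node1)} — 14 facts.

14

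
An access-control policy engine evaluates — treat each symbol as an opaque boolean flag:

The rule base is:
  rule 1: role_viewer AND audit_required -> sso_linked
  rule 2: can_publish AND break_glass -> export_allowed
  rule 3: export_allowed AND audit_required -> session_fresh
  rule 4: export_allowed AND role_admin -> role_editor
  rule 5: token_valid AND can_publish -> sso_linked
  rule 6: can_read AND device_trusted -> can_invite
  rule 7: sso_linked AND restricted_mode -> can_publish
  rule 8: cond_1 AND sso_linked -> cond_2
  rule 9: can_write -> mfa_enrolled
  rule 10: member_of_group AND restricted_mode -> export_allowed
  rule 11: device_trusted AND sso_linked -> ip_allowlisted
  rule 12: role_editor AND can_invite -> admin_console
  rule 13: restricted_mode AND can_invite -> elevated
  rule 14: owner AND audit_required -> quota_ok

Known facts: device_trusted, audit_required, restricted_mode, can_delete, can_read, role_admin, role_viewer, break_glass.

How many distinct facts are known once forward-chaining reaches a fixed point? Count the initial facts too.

17

Round 1: rule 1 [role_viewer AND audit_required -> sso_linked]; rule 6 [can_read AND device_trusted -> can_invite]. New: sso_linked, can_invite.
Round 2: rule 7 [sso_linked AND restricted_mode -> can_publish]; rule 11 [device_trusted AND sso_linked -> ip_allowlisted]; rule 13 [restricted_mode AND can_invite -> elevated]. New: can_publish, ip_allowlisted, elevated.
Round 3: rule 2 [can_publish AND break_glass -> export_allowed]. New: export_allowed.
Round 4: rule 3 [export_allowed AND audit_required -> session_fresh]; rule 4 [export_allowed AND role_admin -> role_editor]. New: session_fresh, role_editor.
Round 5: rule 12 [role_editor AND can_invite -> admin_console]. New: admin_console.
Closure: {admin_console, audit_required, break_glass, can_delete, can_invite, can_publish, can_read, device_trusted, elevated, export_allowed, ip_allowlisted, restricted_mode, role_admin, role_editor, role_viewer, session_fresh, sso_linked} — 17 facts.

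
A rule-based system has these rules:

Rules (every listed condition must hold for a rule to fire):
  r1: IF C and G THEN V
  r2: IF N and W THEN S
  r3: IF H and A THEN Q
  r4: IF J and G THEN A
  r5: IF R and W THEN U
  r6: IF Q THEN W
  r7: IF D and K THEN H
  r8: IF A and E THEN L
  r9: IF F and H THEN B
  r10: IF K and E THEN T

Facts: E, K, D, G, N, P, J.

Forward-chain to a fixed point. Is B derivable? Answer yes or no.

Round 1 fires r4, r7, r10, giving A, H, T.
Round 2 fires r3, r8, giving Q, L.
Round 3 fires r6, giving W.
Round 4 fires r2, giving S.
Fixed point reached. B is concluded only by r9; r9 needs F (never derived).

no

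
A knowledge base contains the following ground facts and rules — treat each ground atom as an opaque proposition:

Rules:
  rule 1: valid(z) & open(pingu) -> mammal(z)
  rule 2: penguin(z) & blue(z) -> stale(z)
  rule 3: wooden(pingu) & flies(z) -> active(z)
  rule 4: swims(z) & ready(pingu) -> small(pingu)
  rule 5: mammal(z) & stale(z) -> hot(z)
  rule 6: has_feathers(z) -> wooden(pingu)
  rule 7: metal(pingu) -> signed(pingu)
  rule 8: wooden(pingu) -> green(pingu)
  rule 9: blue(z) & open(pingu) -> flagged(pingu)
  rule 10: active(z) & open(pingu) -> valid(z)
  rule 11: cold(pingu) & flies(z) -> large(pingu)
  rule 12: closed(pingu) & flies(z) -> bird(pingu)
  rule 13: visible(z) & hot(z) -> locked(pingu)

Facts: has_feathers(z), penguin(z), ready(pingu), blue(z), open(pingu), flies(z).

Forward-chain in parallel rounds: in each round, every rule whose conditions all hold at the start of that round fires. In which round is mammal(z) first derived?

Round 1 fires rule 2, rule 6, rule 9, giving stale(z), wooden(pingu), flagged(pingu).
Round 2 fires rule 3, rule 8, giving active(z), green(pingu).
Round 3 fires rule 10, giving valid(z).
Round 4 fires rule 1, giving mammal(z).
mammal(z) first appears in round 4.

4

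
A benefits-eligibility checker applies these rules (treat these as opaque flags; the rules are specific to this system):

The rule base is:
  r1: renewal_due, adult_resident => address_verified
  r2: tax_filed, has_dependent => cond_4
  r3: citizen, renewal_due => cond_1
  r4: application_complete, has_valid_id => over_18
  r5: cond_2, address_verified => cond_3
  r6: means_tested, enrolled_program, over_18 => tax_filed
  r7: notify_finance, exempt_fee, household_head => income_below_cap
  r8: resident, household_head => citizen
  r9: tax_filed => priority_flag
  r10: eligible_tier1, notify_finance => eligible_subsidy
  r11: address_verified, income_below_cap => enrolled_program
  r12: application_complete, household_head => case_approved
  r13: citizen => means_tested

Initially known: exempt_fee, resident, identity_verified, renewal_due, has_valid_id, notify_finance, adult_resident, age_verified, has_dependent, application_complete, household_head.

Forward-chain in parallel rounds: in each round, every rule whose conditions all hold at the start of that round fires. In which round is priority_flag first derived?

4

Round 1: r1 [renewal_due, adult_resident => address_verified]; r4 [application_complete, has_valid_id => over_18]; r7 [notify_finance, exempt_fee, household_head => income_below_cap]; r8 [resident, household_head => citizen]; r12 [application_complete, household_head => case_approved]. New: address_verified, over_18, income_below_cap, citizen, case_approved.
Round 2: r3 [citizen, renewal_due => cond_1]; r11 [address_verified, income_below_cap => enrolled_program]; r13 [citizen => means_tested]. New: cond_1, enrolled_program, means_tested.
Round 3: r6 [means_tested, enrolled_program, over_18 => tax_filed]. New: tax_filed.
Round 4: r2 [tax_filed, has_dependent => cond_4]; r9 [tax_filed => priority_flag]. New: cond_4, priority_flag.
priority_flag first appears in round 4.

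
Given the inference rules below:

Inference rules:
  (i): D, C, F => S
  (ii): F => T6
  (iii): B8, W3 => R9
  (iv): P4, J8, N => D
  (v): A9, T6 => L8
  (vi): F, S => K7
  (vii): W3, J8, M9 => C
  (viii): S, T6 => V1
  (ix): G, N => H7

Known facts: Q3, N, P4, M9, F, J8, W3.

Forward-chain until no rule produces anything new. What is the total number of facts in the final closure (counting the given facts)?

Round 1 fires (ii), (iv), (vii), giving T6, D, C.
Round 2 fires (i), giving S.
Round 3 fires (vi), (viii), giving K7, V1.
Closure: {C, D, F, J8, K7, M9, N, P4, Q3, S, T6, V1, W3} — 13 facts.

13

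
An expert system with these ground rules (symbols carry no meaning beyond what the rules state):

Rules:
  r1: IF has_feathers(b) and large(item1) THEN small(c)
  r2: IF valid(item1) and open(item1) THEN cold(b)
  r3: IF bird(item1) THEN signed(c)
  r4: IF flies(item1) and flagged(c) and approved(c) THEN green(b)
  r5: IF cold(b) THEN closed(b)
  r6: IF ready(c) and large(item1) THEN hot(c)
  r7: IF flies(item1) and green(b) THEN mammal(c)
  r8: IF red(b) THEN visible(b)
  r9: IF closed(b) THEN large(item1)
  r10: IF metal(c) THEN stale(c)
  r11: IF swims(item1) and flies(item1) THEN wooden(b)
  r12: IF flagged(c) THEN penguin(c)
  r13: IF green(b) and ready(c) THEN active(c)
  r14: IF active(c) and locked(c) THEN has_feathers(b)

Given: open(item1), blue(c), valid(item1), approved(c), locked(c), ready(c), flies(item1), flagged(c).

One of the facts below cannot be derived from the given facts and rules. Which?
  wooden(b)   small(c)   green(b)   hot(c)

wooden(b)

[1] r2 [IF valid(item1) and open(item1) THEN cold(b)]; r4 [IF flies(item1) and flagged(c) and approved(c) THEN green(b)]; r12 [IF flagged(c) THEN penguin(c)]. ⇒ new: cold(b), green(b), penguin(c).
[2] r5 [IF cold(b) THEN closed(b)]; r7 [IF flies(item1) and green(b) THEN mammal(c)]; r13 [IF green(b) and ready(c) THEN active(c)]. ⇒ new: closed(b), mammal(c), active(c).
[3] r9 [IF closed(b) THEN large(item1)]; r14 [IF active(c) and locked(c) THEN has_feathers(b)]. ⇒ new: large(item1), has_feathers(b).
[4] r1 [IF has_feathers(b) and large(item1) THEN small(c)]; r6 [IF ready(c) and large(item1) THEN hot(c)]. ⇒ new: small(c), hot(c).
Derived: small(c) (round 4), green(b) (round 1), hot(c) (round 4). wooden(b) never appears in any round.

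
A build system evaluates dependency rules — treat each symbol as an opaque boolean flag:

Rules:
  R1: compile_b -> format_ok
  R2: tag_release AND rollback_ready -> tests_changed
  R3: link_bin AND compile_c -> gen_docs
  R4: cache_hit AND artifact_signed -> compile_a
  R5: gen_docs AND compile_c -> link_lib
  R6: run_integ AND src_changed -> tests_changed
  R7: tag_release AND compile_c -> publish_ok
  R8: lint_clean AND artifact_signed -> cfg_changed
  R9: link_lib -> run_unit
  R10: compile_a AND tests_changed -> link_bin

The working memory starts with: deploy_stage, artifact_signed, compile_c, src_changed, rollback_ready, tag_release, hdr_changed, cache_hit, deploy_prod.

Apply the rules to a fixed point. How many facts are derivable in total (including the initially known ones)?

Round 1 — R2, R4, R7, derive tests_changed, compile_a, publish_ok.
Round 2 — R10, derive link_bin.
Round 3 — R3, derive gen_docs.
Round 4 — R5, derive link_lib.
Round 5 — R9, derive run_unit.
Closure: {artifact_signed, cache_hit, compile_a, compile_c, deploy_prod, deploy_stage, gen_docs, hdr_changed, link_bin, link_lib, publish_ok, rollback_ready, run_unit, src_changed, tag_release, tests_changed} — 16 facts.

16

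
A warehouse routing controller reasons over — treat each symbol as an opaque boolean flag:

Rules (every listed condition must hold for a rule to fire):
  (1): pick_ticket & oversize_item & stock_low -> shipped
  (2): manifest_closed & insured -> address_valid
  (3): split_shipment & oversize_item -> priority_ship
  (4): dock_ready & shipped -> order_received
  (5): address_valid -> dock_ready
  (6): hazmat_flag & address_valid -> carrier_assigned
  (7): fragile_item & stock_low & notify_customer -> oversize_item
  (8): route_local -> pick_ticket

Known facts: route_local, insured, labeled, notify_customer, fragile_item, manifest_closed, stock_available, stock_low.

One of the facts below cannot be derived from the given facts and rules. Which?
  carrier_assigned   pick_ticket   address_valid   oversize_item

carrier_assigned

Round 1 fires (2), (7), (8), giving address_valid, oversize_item, pick_ticket.
Round 2 fires (1), (5), giving shipped, dock_ready.
Round 3 fires (4), giving order_received.
Derived: oversize_item (round 1), pick_ticket (round 1), address_valid (round 1). carrier_assigned never appears in any round.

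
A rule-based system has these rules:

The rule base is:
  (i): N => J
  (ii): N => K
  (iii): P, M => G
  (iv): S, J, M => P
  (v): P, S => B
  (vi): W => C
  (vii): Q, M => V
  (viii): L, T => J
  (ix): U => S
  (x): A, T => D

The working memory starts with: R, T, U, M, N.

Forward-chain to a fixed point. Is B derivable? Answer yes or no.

yes

Round 1: (i) [N => J]; (ii) [N => K]; (ix) [U => S]. Adds J, K, S.
Round 2: (iv) [S, J, M => P]. Adds P.
Round 3: (iii) [P, M => G]; (v) [P, S => B]. Adds G, B.
B appears in round 3, so it is derivable.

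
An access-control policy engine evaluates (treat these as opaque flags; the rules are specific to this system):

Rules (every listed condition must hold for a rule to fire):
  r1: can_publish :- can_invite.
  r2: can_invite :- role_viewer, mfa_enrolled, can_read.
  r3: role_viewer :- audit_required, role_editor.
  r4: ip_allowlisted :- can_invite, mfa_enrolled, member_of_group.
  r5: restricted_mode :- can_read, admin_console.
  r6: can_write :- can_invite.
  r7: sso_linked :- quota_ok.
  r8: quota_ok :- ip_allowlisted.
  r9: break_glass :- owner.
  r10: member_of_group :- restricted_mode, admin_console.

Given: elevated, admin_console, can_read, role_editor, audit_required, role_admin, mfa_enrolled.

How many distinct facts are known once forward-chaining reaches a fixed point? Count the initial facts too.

16

[1] r3 [role_viewer :- audit_required, role_editor.]; r5 [restricted_mode :- can_read, admin_console.]. ⇒ new: role_viewer, restricted_mode.
[2] r2 [can_invite :- role_viewer, mfa_enrolled, can_read.]; r10 [member_of_group :- restricted_mode, admin_console.]. ⇒ new: can_invite, member_of_group.
[3] r1 [can_publish :- can_invite.]; r4 [ip_allowlisted :- can_invite, mfa_enrolled, member_of_group.]; r6 [can_write :- can_invite.]. ⇒ new: can_publish, ip_allowlisted, can_write.
[4] r8 [quota_ok :- ip_allowlisted.]. ⇒ new: quota_ok.
[5] r7 [sso_linked :- quota_ok.]. ⇒ new: sso_linked.
Closure: {admin_console, audit_required, can_invite, can_publish, can_read, can_write, elevated, ip_allowlisted, member_of_group, mfa_enrolled, quota_ok, restricted_mode, role_admin, role_editor, role_viewer, sso_linked} — 16 facts.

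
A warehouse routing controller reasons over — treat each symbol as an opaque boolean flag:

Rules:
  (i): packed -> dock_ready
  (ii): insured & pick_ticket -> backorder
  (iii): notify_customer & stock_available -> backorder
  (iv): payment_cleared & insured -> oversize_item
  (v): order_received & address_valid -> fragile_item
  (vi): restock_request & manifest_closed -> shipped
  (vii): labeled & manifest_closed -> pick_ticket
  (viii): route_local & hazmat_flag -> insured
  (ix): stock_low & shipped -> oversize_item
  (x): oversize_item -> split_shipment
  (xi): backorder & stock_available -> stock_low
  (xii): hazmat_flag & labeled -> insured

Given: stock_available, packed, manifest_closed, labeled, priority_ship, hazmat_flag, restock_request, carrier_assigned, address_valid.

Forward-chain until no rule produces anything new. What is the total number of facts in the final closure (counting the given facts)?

[1] (i) [packed -> dock_ready]; (vi) [restock_request & manifest_closed -> shipped]; (vii) [labeled & manifest_closed -> pick_ticket]; (xii) [hazmat_flag & labeled -> insured]. ⇒ new: dock_ready, shipped, pick_ticket, insured.
[2] (ii) [insured & pick_ticket -> backorder]. ⇒ new: backorder.
[3] (xi) [backorder & stock_available -> stock_low]. ⇒ new: stock_low.
[4] (ix) [stock_low & shipped -> oversize_item]. ⇒ new: oversize_item.
[5] (x) [oversize_item -> split_shipment]. ⇒ new: split_shipment.
Closure: {address_valid, backorder, carrier_assigned, dock_ready, hazmat_flag, insured, labeled, manifest_closed, oversize_item, packed, pick_ticket, priority_ship, restock_request, shipped, split_shipment, stock_available, stock_low} — 17 facts.

17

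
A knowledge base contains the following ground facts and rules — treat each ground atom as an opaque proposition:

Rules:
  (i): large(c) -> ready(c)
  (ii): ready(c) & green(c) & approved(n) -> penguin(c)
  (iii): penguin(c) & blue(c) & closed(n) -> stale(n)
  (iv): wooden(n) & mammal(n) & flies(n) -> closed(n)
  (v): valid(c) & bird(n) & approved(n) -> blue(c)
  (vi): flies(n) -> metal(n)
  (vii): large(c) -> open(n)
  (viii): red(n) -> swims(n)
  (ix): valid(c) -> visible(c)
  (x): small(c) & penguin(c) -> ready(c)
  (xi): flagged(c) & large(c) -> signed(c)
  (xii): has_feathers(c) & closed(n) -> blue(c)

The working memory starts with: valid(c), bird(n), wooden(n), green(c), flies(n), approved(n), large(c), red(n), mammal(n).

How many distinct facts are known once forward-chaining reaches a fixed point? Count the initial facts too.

18

Round 1: (i) [large(c) -> ready(c)]; (iv) [wooden(n) & mammal(n) & flies(n) -> closed(n)]; (v) [valid(c) & bird(n) & approved(n) -> blue(c)]; (vi) [flies(n) -> metal(n)]; (vii) [large(c) -> open(n)]; (viii) [red(n) -> swims(n)]; (ix) [valid(c) -> visible(c)]. New: ready(c), closed(n), blue(c), metal(n), open(n), swims(n), visible(c).
Round 2: (ii) [ready(c) & green(c) & approved(n) -> penguin(c)]. New: penguin(c).
Round 3: (iii) [penguin(c) & blue(c) & closed(n) -> stale(n)]. New: stale(n).
Closure: {approved(n), bird(n), blue(c), closed(n), flies(n), green(c), large(c), mammal(n), metal(n), open(n), penguin(c), ready(c), red(n), stale(n), swims(n), valid(c), visible(c), wooden(n)} — 18 facts.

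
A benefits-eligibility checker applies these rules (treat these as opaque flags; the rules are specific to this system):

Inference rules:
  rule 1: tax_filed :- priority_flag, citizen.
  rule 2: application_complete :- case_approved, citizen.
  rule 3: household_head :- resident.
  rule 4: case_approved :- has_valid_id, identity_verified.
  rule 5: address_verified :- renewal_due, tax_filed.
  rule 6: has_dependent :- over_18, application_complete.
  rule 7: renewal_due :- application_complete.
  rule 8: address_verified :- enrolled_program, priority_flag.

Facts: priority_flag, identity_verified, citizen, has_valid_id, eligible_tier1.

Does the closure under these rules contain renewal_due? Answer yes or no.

yes

Round 1 fires rule 1, rule 4, giving tax_filed, case_approved.
Round 2 fires rule 2, giving application_complete.
Round 3 fires rule 7, giving renewal_due.
Round 4 fires rule 5, giving address_verified.
renewal_due appears in round 3, so it is derivable.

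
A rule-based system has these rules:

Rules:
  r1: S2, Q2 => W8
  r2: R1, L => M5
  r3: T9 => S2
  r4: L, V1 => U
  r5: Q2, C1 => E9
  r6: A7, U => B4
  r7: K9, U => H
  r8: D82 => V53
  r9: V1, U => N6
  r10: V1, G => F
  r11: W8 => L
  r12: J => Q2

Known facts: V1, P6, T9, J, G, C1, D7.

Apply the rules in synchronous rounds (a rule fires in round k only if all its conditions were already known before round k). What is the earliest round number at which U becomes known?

[1] r3 [T9 => S2]; r10 [V1, G => F]; r12 [J => Q2]. ⇒ new: S2, F, Q2.
[2] r1 [S2, Q2 => W8]; r5 [Q2, C1 => E9]. ⇒ new: W8, E9.
[3] r11 [W8 => L]. ⇒ new: L.
[4] r4 [L, V1 => U]. ⇒ new: U.
U first appears in round 4.

4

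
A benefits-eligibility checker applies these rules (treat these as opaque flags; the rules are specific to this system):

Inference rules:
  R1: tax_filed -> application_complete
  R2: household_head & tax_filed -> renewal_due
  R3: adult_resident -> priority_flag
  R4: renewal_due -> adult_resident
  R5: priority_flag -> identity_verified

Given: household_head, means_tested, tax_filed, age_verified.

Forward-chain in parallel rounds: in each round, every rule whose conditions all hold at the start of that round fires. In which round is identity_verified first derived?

Round 1: R1 [tax_filed -> application_complete]; R2 [household_head & tax_filed -> renewal_due]. New: application_complete, renewal_due.
Round 2: R4 [renewal_due -> adult_resident]. New: adult_resident.
Round 3: R3 [adult_resident -> priority_flag]. New: priority_flag.
Round 4: R5 [priority_flag -> identity_verified]. New: identity_verified.
identity_verified first appears in round 4.

4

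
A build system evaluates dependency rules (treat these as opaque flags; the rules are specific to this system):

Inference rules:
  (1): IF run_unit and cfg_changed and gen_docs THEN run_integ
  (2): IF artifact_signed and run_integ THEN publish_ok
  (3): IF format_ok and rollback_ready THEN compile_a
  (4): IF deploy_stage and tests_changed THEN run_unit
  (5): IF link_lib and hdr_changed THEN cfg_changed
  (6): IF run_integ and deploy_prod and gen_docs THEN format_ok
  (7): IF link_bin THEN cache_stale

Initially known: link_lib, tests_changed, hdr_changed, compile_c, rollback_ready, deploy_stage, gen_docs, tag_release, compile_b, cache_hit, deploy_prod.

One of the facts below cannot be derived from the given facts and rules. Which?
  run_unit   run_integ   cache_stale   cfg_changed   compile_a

cache_stale

Round 1 fires (4), (5), giving run_unit, cfg_changed.
Round 2 fires (1), giving run_integ.
Round 3 fires (6), giving format_ok.
Round 4 fires (3), giving compile_a.
Derived: run_unit (round 1), run_integ (round 2), compile_a (round 4), cfg_changed (round 1). cache_stale never appears in any round.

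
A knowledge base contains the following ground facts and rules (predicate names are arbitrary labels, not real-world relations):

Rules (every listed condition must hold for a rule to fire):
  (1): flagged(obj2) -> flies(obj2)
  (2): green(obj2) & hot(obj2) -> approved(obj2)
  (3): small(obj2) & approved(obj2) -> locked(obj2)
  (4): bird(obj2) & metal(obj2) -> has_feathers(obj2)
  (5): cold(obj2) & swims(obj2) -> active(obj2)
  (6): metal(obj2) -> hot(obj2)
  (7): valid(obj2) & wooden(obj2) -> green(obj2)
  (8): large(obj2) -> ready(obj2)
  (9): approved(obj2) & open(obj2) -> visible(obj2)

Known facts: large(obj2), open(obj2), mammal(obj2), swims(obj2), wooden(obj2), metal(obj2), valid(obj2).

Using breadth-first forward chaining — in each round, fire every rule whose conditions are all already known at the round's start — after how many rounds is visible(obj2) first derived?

3

Round 1 fires (6), (7), (8), giving hot(obj2), green(obj2), ready(obj2).
Round 2 fires (2), giving approved(obj2).
Round 3 fires (9), giving visible(obj2).
visible(obj2) first appears in round 3.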